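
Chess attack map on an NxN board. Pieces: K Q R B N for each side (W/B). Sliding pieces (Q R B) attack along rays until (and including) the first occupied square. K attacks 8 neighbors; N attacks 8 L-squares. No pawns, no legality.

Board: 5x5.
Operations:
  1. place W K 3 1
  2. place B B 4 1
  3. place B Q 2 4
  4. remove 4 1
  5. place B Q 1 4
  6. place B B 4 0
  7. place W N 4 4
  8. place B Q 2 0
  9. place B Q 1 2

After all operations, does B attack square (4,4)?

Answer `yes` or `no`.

Op 1: place WK@(3,1)
Op 2: place BB@(4,1)
Op 3: place BQ@(2,4)
Op 4: remove (4,1)
Op 5: place BQ@(1,4)
Op 6: place BB@(4,0)
Op 7: place WN@(4,4)
Op 8: place BQ@(2,0)
Op 9: place BQ@(1,2)
Per-piece attacks for B:
  BQ@(1,2): attacks (1,3) (1,4) (1,1) (1,0) (2,2) (3,2) (4,2) (0,2) (2,3) (3,4) (2,1) (3,0) (0,3) (0,1) [ray(0,1) blocked at (1,4)]
  BQ@(1,4): attacks (1,3) (1,2) (2,4) (0,4) (2,3) (3,2) (4,1) (0,3) [ray(0,-1) blocked at (1,2); ray(1,0) blocked at (2,4)]
  BQ@(2,0): attacks (2,1) (2,2) (2,3) (2,4) (3,0) (4,0) (1,0) (0,0) (3,1) (1,1) (0,2) [ray(0,1) blocked at (2,4); ray(1,0) blocked at (4,0); ray(1,1) blocked at (3,1)]
  BQ@(2,4): attacks (2,3) (2,2) (2,1) (2,0) (3,4) (4,4) (1,4) (3,3) (4,2) (1,3) (0,2) [ray(0,-1) blocked at (2,0); ray(1,0) blocked at (4,4); ray(-1,0) blocked at (1,4)]
  BB@(4,0): attacks (3,1) [ray(-1,1) blocked at (3,1)]
B attacks (4,4): yes

Answer: yes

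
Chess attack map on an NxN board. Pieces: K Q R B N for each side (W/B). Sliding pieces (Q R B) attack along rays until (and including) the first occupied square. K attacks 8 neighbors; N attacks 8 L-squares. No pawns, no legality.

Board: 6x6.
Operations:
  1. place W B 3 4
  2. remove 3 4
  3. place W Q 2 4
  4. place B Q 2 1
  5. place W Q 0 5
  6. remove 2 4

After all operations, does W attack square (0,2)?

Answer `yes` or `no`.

Answer: yes

Derivation:
Op 1: place WB@(3,4)
Op 2: remove (3,4)
Op 3: place WQ@(2,4)
Op 4: place BQ@(2,1)
Op 5: place WQ@(0,5)
Op 6: remove (2,4)
Per-piece attacks for W:
  WQ@(0,5): attacks (0,4) (0,3) (0,2) (0,1) (0,0) (1,5) (2,5) (3,5) (4,5) (5,5) (1,4) (2,3) (3,2) (4,1) (5,0)
W attacks (0,2): yes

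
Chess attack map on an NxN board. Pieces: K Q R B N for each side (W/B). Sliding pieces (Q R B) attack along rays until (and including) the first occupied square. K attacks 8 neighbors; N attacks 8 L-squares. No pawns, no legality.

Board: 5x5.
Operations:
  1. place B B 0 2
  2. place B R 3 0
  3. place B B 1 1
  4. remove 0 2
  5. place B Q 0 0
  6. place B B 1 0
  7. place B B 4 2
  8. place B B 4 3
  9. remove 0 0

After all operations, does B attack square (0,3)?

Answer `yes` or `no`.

Answer: no

Derivation:
Op 1: place BB@(0,2)
Op 2: place BR@(3,0)
Op 3: place BB@(1,1)
Op 4: remove (0,2)
Op 5: place BQ@(0,0)
Op 6: place BB@(1,0)
Op 7: place BB@(4,2)
Op 8: place BB@(4,3)
Op 9: remove (0,0)
Per-piece attacks for B:
  BB@(1,0): attacks (2,1) (3,2) (4,3) (0,1) [ray(1,1) blocked at (4,3)]
  BB@(1,1): attacks (2,2) (3,3) (4,4) (2,0) (0,2) (0,0)
  BR@(3,0): attacks (3,1) (3,2) (3,3) (3,4) (4,0) (2,0) (1,0) [ray(-1,0) blocked at (1,0)]
  BB@(4,2): attacks (3,3) (2,4) (3,1) (2,0)
  BB@(4,3): attacks (3,4) (3,2) (2,1) (1,0) [ray(-1,-1) blocked at (1,0)]
B attacks (0,3): no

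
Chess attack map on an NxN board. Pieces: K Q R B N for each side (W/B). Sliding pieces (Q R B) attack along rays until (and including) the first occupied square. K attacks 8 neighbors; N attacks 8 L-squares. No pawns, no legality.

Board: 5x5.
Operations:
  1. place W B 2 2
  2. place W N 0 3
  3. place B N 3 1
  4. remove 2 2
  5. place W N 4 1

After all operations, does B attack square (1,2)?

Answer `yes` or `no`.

Op 1: place WB@(2,2)
Op 2: place WN@(0,3)
Op 3: place BN@(3,1)
Op 4: remove (2,2)
Op 5: place WN@(4,1)
Per-piece attacks for B:
  BN@(3,1): attacks (4,3) (2,3) (1,2) (1,0)
B attacks (1,2): yes

Answer: yes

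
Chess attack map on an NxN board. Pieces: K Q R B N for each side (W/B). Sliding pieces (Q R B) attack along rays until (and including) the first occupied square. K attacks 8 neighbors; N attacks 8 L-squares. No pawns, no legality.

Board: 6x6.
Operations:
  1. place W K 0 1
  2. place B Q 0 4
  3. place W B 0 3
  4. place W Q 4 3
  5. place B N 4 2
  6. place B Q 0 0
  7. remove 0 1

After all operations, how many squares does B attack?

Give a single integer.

Op 1: place WK@(0,1)
Op 2: place BQ@(0,4)
Op 3: place WB@(0,3)
Op 4: place WQ@(4,3)
Op 5: place BN@(4,2)
Op 6: place BQ@(0,0)
Op 7: remove (0,1)
Per-piece attacks for B:
  BQ@(0,0): attacks (0,1) (0,2) (0,3) (1,0) (2,0) (3,0) (4,0) (5,0) (1,1) (2,2) (3,3) (4,4) (5,5) [ray(0,1) blocked at (0,3)]
  BQ@(0,4): attacks (0,5) (0,3) (1,4) (2,4) (3,4) (4,4) (5,4) (1,5) (1,3) (2,2) (3,1) (4,0) [ray(0,-1) blocked at (0,3)]
  BN@(4,2): attacks (5,4) (3,4) (2,3) (5,0) (3,0) (2,1)
Union (23 distinct): (0,1) (0,2) (0,3) (0,5) (1,0) (1,1) (1,3) (1,4) (1,5) (2,0) (2,1) (2,2) (2,3) (2,4) (3,0) (3,1) (3,3) (3,4) (4,0) (4,4) (5,0) (5,4) (5,5)

Answer: 23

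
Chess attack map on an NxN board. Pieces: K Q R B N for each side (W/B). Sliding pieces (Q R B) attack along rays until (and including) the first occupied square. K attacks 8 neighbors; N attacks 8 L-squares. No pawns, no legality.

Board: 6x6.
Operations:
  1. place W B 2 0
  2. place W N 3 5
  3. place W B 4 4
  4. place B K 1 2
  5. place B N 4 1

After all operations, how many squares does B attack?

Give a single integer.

Answer: 11

Derivation:
Op 1: place WB@(2,0)
Op 2: place WN@(3,5)
Op 3: place WB@(4,4)
Op 4: place BK@(1,2)
Op 5: place BN@(4,1)
Per-piece attacks for B:
  BK@(1,2): attacks (1,3) (1,1) (2,2) (0,2) (2,3) (2,1) (0,3) (0,1)
  BN@(4,1): attacks (5,3) (3,3) (2,2) (2,0)
Union (11 distinct): (0,1) (0,2) (0,3) (1,1) (1,3) (2,0) (2,1) (2,2) (2,3) (3,3) (5,3)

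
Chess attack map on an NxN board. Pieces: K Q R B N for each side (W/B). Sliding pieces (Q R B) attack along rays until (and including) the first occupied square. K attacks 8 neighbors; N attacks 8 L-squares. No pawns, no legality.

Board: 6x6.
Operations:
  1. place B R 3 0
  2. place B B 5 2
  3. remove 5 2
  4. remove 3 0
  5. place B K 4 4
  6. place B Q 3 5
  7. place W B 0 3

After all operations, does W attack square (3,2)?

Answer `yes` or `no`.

Op 1: place BR@(3,0)
Op 2: place BB@(5,2)
Op 3: remove (5,2)
Op 4: remove (3,0)
Op 5: place BK@(4,4)
Op 6: place BQ@(3,5)
Op 7: place WB@(0,3)
Per-piece attacks for W:
  WB@(0,3): attacks (1,4) (2,5) (1,2) (2,1) (3,0)
W attacks (3,2): no

Answer: no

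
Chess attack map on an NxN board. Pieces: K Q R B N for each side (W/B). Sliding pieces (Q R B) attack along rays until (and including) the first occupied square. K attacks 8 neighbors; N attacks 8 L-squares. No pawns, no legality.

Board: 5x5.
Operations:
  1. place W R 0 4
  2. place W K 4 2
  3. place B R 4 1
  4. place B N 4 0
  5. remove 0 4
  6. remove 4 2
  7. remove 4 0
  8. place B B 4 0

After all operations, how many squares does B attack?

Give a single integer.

Answer: 11

Derivation:
Op 1: place WR@(0,4)
Op 2: place WK@(4,2)
Op 3: place BR@(4,1)
Op 4: place BN@(4,0)
Op 5: remove (0,4)
Op 6: remove (4,2)
Op 7: remove (4,0)
Op 8: place BB@(4,0)
Per-piece attacks for B:
  BB@(4,0): attacks (3,1) (2,2) (1,3) (0,4)
  BR@(4,1): attacks (4,2) (4,3) (4,4) (4,0) (3,1) (2,1) (1,1) (0,1) [ray(0,-1) blocked at (4,0)]
Union (11 distinct): (0,1) (0,4) (1,1) (1,3) (2,1) (2,2) (3,1) (4,0) (4,2) (4,3) (4,4)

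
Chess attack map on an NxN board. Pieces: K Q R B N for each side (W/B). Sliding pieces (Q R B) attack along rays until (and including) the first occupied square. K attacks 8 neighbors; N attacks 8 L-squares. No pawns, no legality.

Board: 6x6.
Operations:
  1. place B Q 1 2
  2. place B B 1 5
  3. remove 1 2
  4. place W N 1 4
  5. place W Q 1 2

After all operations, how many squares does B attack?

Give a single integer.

Op 1: place BQ@(1,2)
Op 2: place BB@(1,5)
Op 3: remove (1,2)
Op 4: place WN@(1,4)
Op 5: place WQ@(1,2)
Per-piece attacks for B:
  BB@(1,5): attacks (2,4) (3,3) (4,2) (5,1) (0,4)
Union (5 distinct): (0,4) (2,4) (3,3) (4,2) (5,1)

Answer: 5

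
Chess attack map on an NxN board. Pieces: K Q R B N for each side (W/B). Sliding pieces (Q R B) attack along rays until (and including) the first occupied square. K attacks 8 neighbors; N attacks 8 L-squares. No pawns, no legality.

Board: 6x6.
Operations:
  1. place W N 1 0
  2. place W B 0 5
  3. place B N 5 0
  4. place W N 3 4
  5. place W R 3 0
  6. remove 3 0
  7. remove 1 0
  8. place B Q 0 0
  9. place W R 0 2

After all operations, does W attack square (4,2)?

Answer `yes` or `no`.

Answer: yes

Derivation:
Op 1: place WN@(1,0)
Op 2: place WB@(0,5)
Op 3: place BN@(5,0)
Op 4: place WN@(3,4)
Op 5: place WR@(3,0)
Op 6: remove (3,0)
Op 7: remove (1,0)
Op 8: place BQ@(0,0)
Op 9: place WR@(0,2)
Per-piece attacks for W:
  WR@(0,2): attacks (0,3) (0,4) (0,5) (0,1) (0,0) (1,2) (2,2) (3,2) (4,2) (5,2) [ray(0,1) blocked at (0,5); ray(0,-1) blocked at (0,0)]
  WB@(0,5): attacks (1,4) (2,3) (3,2) (4,1) (5,0) [ray(1,-1) blocked at (5,0)]
  WN@(3,4): attacks (5,5) (1,5) (4,2) (5,3) (2,2) (1,3)
W attacks (4,2): yes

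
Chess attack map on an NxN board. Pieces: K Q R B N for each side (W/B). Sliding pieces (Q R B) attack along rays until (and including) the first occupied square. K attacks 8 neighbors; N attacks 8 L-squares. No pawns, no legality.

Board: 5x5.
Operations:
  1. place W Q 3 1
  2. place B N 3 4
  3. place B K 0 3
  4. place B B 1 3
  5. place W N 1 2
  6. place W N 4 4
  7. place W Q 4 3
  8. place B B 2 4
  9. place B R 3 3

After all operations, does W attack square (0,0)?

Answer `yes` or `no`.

Answer: yes

Derivation:
Op 1: place WQ@(3,1)
Op 2: place BN@(3,4)
Op 3: place BK@(0,3)
Op 4: place BB@(1,3)
Op 5: place WN@(1,2)
Op 6: place WN@(4,4)
Op 7: place WQ@(4,3)
Op 8: place BB@(2,4)
Op 9: place BR@(3,3)
Per-piece attacks for W:
  WN@(1,2): attacks (2,4) (3,3) (0,4) (2,0) (3,1) (0,0)
  WQ@(3,1): attacks (3,2) (3,3) (3,0) (4,1) (2,1) (1,1) (0,1) (4,2) (4,0) (2,2) (1,3) (2,0) [ray(0,1) blocked at (3,3); ray(-1,1) blocked at (1,3)]
  WQ@(4,3): attacks (4,4) (4,2) (4,1) (4,0) (3,3) (3,4) (3,2) (2,1) (1,0) [ray(0,1) blocked at (4,4); ray(-1,0) blocked at (3,3); ray(-1,1) blocked at (3,4)]
  WN@(4,4): attacks (3,2) (2,3)
W attacks (0,0): yes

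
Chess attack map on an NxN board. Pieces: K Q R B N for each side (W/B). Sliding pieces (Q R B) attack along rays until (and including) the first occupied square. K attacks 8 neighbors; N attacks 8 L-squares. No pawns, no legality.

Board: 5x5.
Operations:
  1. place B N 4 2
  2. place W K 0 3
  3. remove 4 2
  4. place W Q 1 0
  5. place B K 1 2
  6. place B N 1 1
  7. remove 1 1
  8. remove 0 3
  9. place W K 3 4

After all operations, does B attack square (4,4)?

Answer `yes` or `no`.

Op 1: place BN@(4,2)
Op 2: place WK@(0,3)
Op 3: remove (4,2)
Op 4: place WQ@(1,0)
Op 5: place BK@(1,2)
Op 6: place BN@(1,1)
Op 7: remove (1,1)
Op 8: remove (0,3)
Op 9: place WK@(3,4)
Per-piece attacks for B:
  BK@(1,2): attacks (1,3) (1,1) (2,2) (0,2) (2,3) (2,1) (0,3) (0,1)
B attacks (4,4): no

Answer: no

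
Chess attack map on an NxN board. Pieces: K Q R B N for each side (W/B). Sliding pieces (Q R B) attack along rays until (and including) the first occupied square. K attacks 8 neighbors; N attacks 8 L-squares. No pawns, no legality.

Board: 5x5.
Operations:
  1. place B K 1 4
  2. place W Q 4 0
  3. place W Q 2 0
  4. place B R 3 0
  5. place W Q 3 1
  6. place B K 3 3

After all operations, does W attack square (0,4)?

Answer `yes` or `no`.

Answer: yes

Derivation:
Op 1: place BK@(1,4)
Op 2: place WQ@(4,0)
Op 3: place WQ@(2,0)
Op 4: place BR@(3,0)
Op 5: place WQ@(3,1)
Op 6: place BK@(3,3)
Per-piece attacks for W:
  WQ@(2,0): attacks (2,1) (2,2) (2,3) (2,4) (3,0) (1,0) (0,0) (3,1) (1,1) (0,2) [ray(1,0) blocked at (3,0); ray(1,1) blocked at (3,1)]
  WQ@(3,1): attacks (3,2) (3,3) (3,0) (4,1) (2,1) (1,1) (0,1) (4,2) (4,0) (2,2) (1,3) (0,4) (2,0) [ray(0,1) blocked at (3,3); ray(0,-1) blocked at (3,0); ray(1,-1) blocked at (4,0); ray(-1,-1) blocked at (2,0)]
  WQ@(4,0): attacks (4,1) (4,2) (4,3) (4,4) (3,0) (3,1) [ray(-1,0) blocked at (3,0); ray(-1,1) blocked at (3,1)]
W attacks (0,4): yes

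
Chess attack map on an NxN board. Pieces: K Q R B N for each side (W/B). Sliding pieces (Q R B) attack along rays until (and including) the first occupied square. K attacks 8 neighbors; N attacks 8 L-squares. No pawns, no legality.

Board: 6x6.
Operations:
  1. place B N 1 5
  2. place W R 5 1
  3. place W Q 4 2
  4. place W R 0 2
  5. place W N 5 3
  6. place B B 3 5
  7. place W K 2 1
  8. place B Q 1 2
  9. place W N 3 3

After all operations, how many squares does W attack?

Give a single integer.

Op 1: place BN@(1,5)
Op 2: place WR@(5,1)
Op 3: place WQ@(4,2)
Op 4: place WR@(0,2)
Op 5: place WN@(5,3)
Op 6: place BB@(3,5)
Op 7: place WK@(2,1)
Op 8: place BQ@(1,2)
Op 9: place WN@(3,3)
Per-piece attacks for W:
  WR@(0,2): attacks (0,3) (0,4) (0,5) (0,1) (0,0) (1,2) [ray(1,0) blocked at (1,2)]
  WK@(2,1): attacks (2,2) (2,0) (3,1) (1,1) (3,2) (3,0) (1,2) (1,0)
  WN@(3,3): attacks (4,5) (5,4) (2,5) (1,4) (4,1) (5,2) (2,1) (1,2)
  WQ@(4,2): attacks (4,3) (4,4) (4,5) (4,1) (4,0) (5,2) (3,2) (2,2) (1,2) (5,3) (5,1) (3,3) (3,1) (2,0) [ray(-1,0) blocked at (1,2); ray(1,1) blocked at (5,3); ray(1,-1) blocked at (5,1); ray(-1,1) blocked at (3,3)]
  WR@(5,1): attacks (5,2) (5,3) (5,0) (4,1) (3,1) (2,1) [ray(0,1) blocked at (5,3); ray(-1,0) blocked at (2,1)]
  WN@(5,3): attacks (4,5) (3,4) (4,1) (3,2)
Union (28 distinct): (0,0) (0,1) (0,3) (0,4) (0,5) (1,0) (1,1) (1,2) (1,4) (2,0) (2,1) (2,2) (2,5) (3,0) (3,1) (3,2) (3,3) (3,4) (4,0) (4,1) (4,3) (4,4) (4,5) (5,0) (5,1) (5,2) (5,3) (5,4)

Answer: 28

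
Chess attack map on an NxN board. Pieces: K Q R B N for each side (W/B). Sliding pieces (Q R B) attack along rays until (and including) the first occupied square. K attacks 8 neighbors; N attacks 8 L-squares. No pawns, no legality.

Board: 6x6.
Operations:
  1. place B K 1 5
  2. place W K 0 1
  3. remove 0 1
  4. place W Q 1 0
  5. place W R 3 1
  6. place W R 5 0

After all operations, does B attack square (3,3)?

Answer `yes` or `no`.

Answer: no

Derivation:
Op 1: place BK@(1,5)
Op 2: place WK@(0,1)
Op 3: remove (0,1)
Op 4: place WQ@(1,0)
Op 5: place WR@(3,1)
Op 6: place WR@(5,0)
Per-piece attacks for B:
  BK@(1,5): attacks (1,4) (2,5) (0,5) (2,4) (0,4)
B attacks (3,3): no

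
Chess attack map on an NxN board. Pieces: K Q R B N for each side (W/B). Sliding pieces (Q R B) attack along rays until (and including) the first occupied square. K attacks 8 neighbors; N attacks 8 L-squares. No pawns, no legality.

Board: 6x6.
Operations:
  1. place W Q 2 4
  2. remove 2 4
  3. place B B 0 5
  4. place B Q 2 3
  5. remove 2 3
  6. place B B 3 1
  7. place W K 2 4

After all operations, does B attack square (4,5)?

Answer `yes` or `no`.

Answer: no

Derivation:
Op 1: place WQ@(2,4)
Op 2: remove (2,4)
Op 3: place BB@(0,5)
Op 4: place BQ@(2,3)
Op 5: remove (2,3)
Op 6: place BB@(3,1)
Op 7: place WK@(2,4)
Per-piece attacks for B:
  BB@(0,5): attacks (1,4) (2,3) (3,2) (4,1) (5,0)
  BB@(3,1): attacks (4,2) (5,3) (4,0) (2,2) (1,3) (0,4) (2,0)
B attacks (4,5): no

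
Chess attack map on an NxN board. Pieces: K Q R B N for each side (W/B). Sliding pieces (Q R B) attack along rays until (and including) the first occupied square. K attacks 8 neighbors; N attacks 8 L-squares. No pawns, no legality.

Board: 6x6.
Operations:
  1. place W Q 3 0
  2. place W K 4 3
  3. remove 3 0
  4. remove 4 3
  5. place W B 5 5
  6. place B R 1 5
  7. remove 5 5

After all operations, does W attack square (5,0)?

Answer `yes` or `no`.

Answer: no

Derivation:
Op 1: place WQ@(3,0)
Op 2: place WK@(4,3)
Op 3: remove (3,0)
Op 4: remove (4,3)
Op 5: place WB@(5,5)
Op 6: place BR@(1,5)
Op 7: remove (5,5)
Per-piece attacks for W:
W attacks (5,0): no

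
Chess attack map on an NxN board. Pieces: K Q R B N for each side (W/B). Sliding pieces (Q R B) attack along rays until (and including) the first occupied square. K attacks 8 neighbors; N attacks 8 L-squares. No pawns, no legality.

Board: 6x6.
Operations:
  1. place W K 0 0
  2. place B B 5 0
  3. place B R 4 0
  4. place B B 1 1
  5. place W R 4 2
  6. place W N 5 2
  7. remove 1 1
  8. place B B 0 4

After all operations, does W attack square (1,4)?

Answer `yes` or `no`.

Op 1: place WK@(0,0)
Op 2: place BB@(5,0)
Op 3: place BR@(4,0)
Op 4: place BB@(1,1)
Op 5: place WR@(4,2)
Op 6: place WN@(5,2)
Op 7: remove (1,1)
Op 8: place BB@(0,4)
Per-piece attacks for W:
  WK@(0,0): attacks (0,1) (1,0) (1,1)
  WR@(4,2): attacks (4,3) (4,4) (4,5) (4,1) (4,0) (5,2) (3,2) (2,2) (1,2) (0,2) [ray(0,-1) blocked at (4,0); ray(1,0) blocked at (5,2)]
  WN@(5,2): attacks (4,4) (3,3) (4,0) (3,1)
W attacks (1,4): no

Answer: no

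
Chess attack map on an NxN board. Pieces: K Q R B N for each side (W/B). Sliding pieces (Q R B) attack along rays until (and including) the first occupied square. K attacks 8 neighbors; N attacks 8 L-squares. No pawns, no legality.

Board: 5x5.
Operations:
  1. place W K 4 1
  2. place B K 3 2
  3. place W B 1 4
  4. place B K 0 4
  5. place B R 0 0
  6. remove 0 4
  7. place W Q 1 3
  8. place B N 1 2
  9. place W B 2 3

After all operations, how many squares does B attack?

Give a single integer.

Op 1: place WK@(4,1)
Op 2: place BK@(3,2)
Op 3: place WB@(1,4)
Op 4: place BK@(0,4)
Op 5: place BR@(0,0)
Op 6: remove (0,4)
Op 7: place WQ@(1,3)
Op 8: place BN@(1,2)
Op 9: place WB@(2,3)
Per-piece attacks for B:
  BR@(0,0): attacks (0,1) (0,2) (0,3) (0,4) (1,0) (2,0) (3,0) (4,0)
  BN@(1,2): attacks (2,4) (3,3) (0,4) (2,0) (3,1) (0,0)
  BK@(3,2): attacks (3,3) (3,1) (4,2) (2,2) (4,3) (4,1) (2,3) (2,1)
Union (18 distinct): (0,0) (0,1) (0,2) (0,3) (0,4) (1,0) (2,0) (2,1) (2,2) (2,3) (2,4) (3,0) (3,1) (3,3) (4,0) (4,1) (4,2) (4,3)

Answer: 18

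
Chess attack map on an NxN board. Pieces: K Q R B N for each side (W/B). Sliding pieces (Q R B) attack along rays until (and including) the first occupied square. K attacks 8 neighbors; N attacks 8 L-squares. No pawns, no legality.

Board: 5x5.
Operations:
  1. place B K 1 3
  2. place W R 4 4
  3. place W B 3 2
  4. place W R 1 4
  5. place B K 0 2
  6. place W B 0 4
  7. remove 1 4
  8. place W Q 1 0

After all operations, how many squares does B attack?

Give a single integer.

Answer: 11

Derivation:
Op 1: place BK@(1,3)
Op 2: place WR@(4,4)
Op 3: place WB@(3,2)
Op 4: place WR@(1,4)
Op 5: place BK@(0,2)
Op 6: place WB@(0,4)
Op 7: remove (1,4)
Op 8: place WQ@(1,0)
Per-piece attacks for B:
  BK@(0,2): attacks (0,3) (0,1) (1,2) (1,3) (1,1)
  BK@(1,3): attacks (1,4) (1,2) (2,3) (0,3) (2,4) (2,2) (0,4) (0,2)
Union (11 distinct): (0,1) (0,2) (0,3) (0,4) (1,1) (1,2) (1,3) (1,4) (2,2) (2,3) (2,4)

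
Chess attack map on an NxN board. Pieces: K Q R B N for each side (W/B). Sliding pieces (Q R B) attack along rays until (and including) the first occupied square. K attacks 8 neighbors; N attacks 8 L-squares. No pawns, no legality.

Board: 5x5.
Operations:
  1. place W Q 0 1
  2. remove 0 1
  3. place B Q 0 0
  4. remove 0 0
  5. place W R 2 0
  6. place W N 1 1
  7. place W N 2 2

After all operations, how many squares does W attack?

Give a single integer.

Answer: 14

Derivation:
Op 1: place WQ@(0,1)
Op 2: remove (0,1)
Op 3: place BQ@(0,0)
Op 4: remove (0,0)
Op 5: place WR@(2,0)
Op 6: place WN@(1,1)
Op 7: place WN@(2,2)
Per-piece attacks for W:
  WN@(1,1): attacks (2,3) (3,2) (0,3) (3,0)
  WR@(2,0): attacks (2,1) (2,2) (3,0) (4,0) (1,0) (0,0) [ray(0,1) blocked at (2,2)]
  WN@(2,2): attacks (3,4) (4,3) (1,4) (0,3) (3,0) (4,1) (1,0) (0,1)
Union (14 distinct): (0,0) (0,1) (0,3) (1,0) (1,4) (2,1) (2,2) (2,3) (3,0) (3,2) (3,4) (4,0) (4,1) (4,3)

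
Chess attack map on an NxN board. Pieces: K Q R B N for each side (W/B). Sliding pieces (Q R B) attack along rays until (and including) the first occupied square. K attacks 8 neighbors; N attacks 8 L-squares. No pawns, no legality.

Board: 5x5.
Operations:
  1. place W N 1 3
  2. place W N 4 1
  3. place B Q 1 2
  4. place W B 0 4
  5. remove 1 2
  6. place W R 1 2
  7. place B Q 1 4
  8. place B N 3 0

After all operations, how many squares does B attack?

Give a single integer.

Answer: 12

Derivation:
Op 1: place WN@(1,3)
Op 2: place WN@(4,1)
Op 3: place BQ@(1,2)
Op 4: place WB@(0,4)
Op 5: remove (1,2)
Op 6: place WR@(1,2)
Op 7: place BQ@(1,4)
Op 8: place BN@(3,0)
Per-piece attacks for B:
  BQ@(1,4): attacks (1,3) (2,4) (3,4) (4,4) (0,4) (2,3) (3,2) (4,1) (0,3) [ray(0,-1) blocked at (1,3); ray(-1,0) blocked at (0,4); ray(1,-1) blocked at (4,1)]
  BN@(3,0): attacks (4,2) (2,2) (1,1)
Union (12 distinct): (0,3) (0,4) (1,1) (1,3) (2,2) (2,3) (2,4) (3,2) (3,4) (4,1) (4,2) (4,4)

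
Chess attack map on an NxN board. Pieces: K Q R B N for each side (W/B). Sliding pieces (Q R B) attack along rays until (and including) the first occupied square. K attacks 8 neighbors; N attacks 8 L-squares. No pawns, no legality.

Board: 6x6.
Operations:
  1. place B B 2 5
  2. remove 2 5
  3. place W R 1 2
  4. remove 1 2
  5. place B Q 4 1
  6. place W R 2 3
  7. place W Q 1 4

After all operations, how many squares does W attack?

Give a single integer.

Answer: 20

Derivation:
Op 1: place BB@(2,5)
Op 2: remove (2,5)
Op 3: place WR@(1,2)
Op 4: remove (1,2)
Op 5: place BQ@(4,1)
Op 6: place WR@(2,3)
Op 7: place WQ@(1,4)
Per-piece attacks for W:
  WQ@(1,4): attacks (1,5) (1,3) (1,2) (1,1) (1,0) (2,4) (3,4) (4,4) (5,4) (0,4) (2,5) (2,3) (0,5) (0,3) [ray(1,-1) blocked at (2,3)]
  WR@(2,3): attacks (2,4) (2,5) (2,2) (2,1) (2,0) (3,3) (4,3) (5,3) (1,3) (0,3)
Union (20 distinct): (0,3) (0,4) (0,5) (1,0) (1,1) (1,2) (1,3) (1,5) (2,0) (2,1) (2,2) (2,3) (2,4) (2,5) (3,3) (3,4) (4,3) (4,4) (5,3) (5,4)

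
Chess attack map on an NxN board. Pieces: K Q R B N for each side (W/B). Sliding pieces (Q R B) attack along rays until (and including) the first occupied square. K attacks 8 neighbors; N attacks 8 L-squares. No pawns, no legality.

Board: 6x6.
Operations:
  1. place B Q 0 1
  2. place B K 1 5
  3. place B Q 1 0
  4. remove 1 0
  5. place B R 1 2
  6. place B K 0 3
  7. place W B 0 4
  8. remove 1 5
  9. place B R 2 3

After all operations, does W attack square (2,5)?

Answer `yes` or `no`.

Answer: no

Derivation:
Op 1: place BQ@(0,1)
Op 2: place BK@(1,5)
Op 3: place BQ@(1,0)
Op 4: remove (1,0)
Op 5: place BR@(1,2)
Op 6: place BK@(0,3)
Op 7: place WB@(0,4)
Op 8: remove (1,5)
Op 9: place BR@(2,3)
Per-piece attacks for W:
  WB@(0,4): attacks (1,5) (1,3) (2,2) (3,1) (4,0)
W attacks (2,5): no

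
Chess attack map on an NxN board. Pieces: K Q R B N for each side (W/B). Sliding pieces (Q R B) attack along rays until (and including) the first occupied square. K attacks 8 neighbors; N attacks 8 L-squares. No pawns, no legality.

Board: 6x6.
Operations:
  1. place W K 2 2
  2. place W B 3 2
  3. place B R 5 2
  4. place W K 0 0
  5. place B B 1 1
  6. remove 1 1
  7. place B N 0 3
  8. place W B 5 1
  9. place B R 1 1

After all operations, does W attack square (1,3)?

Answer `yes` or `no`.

Answer: yes

Derivation:
Op 1: place WK@(2,2)
Op 2: place WB@(3,2)
Op 3: place BR@(5,2)
Op 4: place WK@(0,0)
Op 5: place BB@(1,1)
Op 6: remove (1,1)
Op 7: place BN@(0,3)
Op 8: place WB@(5,1)
Op 9: place BR@(1,1)
Per-piece attacks for W:
  WK@(0,0): attacks (0,1) (1,0) (1,1)
  WK@(2,2): attacks (2,3) (2,1) (3,2) (1,2) (3,3) (3,1) (1,3) (1,1)
  WB@(3,2): attacks (4,3) (5,4) (4,1) (5,0) (2,3) (1,4) (0,5) (2,1) (1,0)
  WB@(5,1): attacks (4,2) (3,3) (2,4) (1,5) (4,0)
W attacks (1,3): yes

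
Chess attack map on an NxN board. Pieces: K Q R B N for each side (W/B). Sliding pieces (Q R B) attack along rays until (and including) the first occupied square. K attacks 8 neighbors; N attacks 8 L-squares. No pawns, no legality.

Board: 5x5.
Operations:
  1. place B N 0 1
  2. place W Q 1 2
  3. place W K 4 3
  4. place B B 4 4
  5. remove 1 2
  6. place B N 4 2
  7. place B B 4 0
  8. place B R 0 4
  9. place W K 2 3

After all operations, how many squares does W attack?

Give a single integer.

Op 1: place BN@(0,1)
Op 2: place WQ@(1,2)
Op 3: place WK@(4,3)
Op 4: place BB@(4,4)
Op 5: remove (1,2)
Op 6: place BN@(4,2)
Op 7: place BB@(4,0)
Op 8: place BR@(0,4)
Op 9: place WK@(2,3)
Per-piece attacks for W:
  WK@(2,3): attacks (2,4) (2,2) (3,3) (1,3) (3,4) (3,2) (1,4) (1,2)
  WK@(4,3): attacks (4,4) (4,2) (3,3) (3,4) (3,2)
Union (10 distinct): (1,2) (1,3) (1,4) (2,2) (2,4) (3,2) (3,3) (3,4) (4,2) (4,4)

Answer: 10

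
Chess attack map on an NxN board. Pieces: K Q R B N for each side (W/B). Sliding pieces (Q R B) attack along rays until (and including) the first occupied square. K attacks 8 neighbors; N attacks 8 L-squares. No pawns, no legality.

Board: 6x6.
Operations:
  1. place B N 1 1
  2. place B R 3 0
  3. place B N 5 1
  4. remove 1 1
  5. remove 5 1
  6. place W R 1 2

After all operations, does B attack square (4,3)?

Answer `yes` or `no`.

Answer: no

Derivation:
Op 1: place BN@(1,1)
Op 2: place BR@(3,0)
Op 3: place BN@(5,1)
Op 4: remove (1,1)
Op 5: remove (5,1)
Op 6: place WR@(1,2)
Per-piece attacks for B:
  BR@(3,0): attacks (3,1) (3,2) (3,3) (3,4) (3,5) (4,0) (5,0) (2,0) (1,0) (0,0)
B attacks (4,3): no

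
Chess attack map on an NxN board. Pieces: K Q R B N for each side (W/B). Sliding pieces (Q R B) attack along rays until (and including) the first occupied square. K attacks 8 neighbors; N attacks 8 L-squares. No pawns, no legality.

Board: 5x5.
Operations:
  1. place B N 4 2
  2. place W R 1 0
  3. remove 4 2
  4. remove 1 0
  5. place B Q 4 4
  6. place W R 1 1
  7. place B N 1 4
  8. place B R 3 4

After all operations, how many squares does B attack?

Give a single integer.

Op 1: place BN@(4,2)
Op 2: place WR@(1,0)
Op 3: remove (4,2)
Op 4: remove (1,0)
Op 5: place BQ@(4,4)
Op 6: place WR@(1,1)
Op 7: place BN@(1,4)
Op 8: place BR@(3,4)
Per-piece attacks for B:
  BN@(1,4): attacks (2,2) (3,3) (0,2)
  BR@(3,4): attacks (3,3) (3,2) (3,1) (3,0) (4,4) (2,4) (1,4) [ray(1,0) blocked at (4,4); ray(-1,0) blocked at (1,4)]
  BQ@(4,4): attacks (4,3) (4,2) (4,1) (4,0) (3,4) (3,3) (2,2) (1,1) [ray(-1,0) blocked at (3,4); ray(-1,-1) blocked at (1,1)]
Union (15 distinct): (0,2) (1,1) (1,4) (2,2) (2,4) (3,0) (3,1) (3,2) (3,3) (3,4) (4,0) (4,1) (4,2) (4,3) (4,4)

Answer: 15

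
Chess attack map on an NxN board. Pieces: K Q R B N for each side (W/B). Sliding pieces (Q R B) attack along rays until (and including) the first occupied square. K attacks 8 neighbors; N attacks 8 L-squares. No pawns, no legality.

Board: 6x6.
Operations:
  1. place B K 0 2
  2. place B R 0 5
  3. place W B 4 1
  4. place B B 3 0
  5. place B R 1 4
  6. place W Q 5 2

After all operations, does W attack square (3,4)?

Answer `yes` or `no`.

Answer: yes

Derivation:
Op 1: place BK@(0,2)
Op 2: place BR@(0,5)
Op 3: place WB@(4,1)
Op 4: place BB@(3,0)
Op 5: place BR@(1,4)
Op 6: place WQ@(5,2)
Per-piece attacks for W:
  WB@(4,1): attacks (5,2) (5,0) (3,2) (2,3) (1,4) (3,0) [ray(1,1) blocked at (5,2); ray(-1,1) blocked at (1,4); ray(-1,-1) blocked at (3,0)]
  WQ@(5,2): attacks (5,3) (5,4) (5,5) (5,1) (5,0) (4,2) (3,2) (2,2) (1,2) (0,2) (4,3) (3,4) (2,5) (4,1) [ray(-1,0) blocked at (0,2); ray(-1,-1) blocked at (4,1)]
W attacks (3,4): yes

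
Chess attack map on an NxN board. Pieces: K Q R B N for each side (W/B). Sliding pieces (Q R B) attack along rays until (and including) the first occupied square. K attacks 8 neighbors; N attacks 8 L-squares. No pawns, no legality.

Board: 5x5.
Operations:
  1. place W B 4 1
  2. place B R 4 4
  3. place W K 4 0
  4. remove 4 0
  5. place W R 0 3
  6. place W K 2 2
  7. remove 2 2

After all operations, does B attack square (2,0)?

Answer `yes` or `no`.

Answer: no

Derivation:
Op 1: place WB@(4,1)
Op 2: place BR@(4,4)
Op 3: place WK@(4,0)
Op 4: remove (4,0)
Op 5: place WR@(0,3)
Op 6: place WK@(2,2)
Op 7: remove (2,2)
Per-piece attacks for B:
  BR@(4,4): attacks (4,3) (4,2) (4,1) (3,4) (2,4) (1,4) (0,4) [ray(0,-1) blocked at (4,1)]
B attacks (2,0): no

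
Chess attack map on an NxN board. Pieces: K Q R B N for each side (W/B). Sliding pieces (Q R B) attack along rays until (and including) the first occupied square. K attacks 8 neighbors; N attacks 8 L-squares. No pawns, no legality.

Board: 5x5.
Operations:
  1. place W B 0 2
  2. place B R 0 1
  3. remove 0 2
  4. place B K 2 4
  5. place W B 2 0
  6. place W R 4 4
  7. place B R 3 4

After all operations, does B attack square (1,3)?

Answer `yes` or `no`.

Answer: yes

Derivation:
Op 1: place WB@(0,2)
Op 2: place BR@(0,1)
Op 3: remove (0,2)
Op 4: place BK@(2,4)
Op 5: place WB@(2,0)
Op 6: place WR@(4,4)
Op 7: place BR@(3,4)
Per-piece attacks for B:
  BR@(0,1): attacks (0,2) (0,3) (0,4) (0,0) (1,1) (2,1) (3,1) (4,1)
  BK@(2,4): attacks (2,3) (3,4) (1,4) (3,3) (1,3)
  BR@(3,4): attacks (3,3) (3,2) (3,1) (3,0) (4,4) (2,4) [ray(1,0) blocked at (4,4); ray(-1,0) blocked at (2,4)]
B attacks (1,3): yes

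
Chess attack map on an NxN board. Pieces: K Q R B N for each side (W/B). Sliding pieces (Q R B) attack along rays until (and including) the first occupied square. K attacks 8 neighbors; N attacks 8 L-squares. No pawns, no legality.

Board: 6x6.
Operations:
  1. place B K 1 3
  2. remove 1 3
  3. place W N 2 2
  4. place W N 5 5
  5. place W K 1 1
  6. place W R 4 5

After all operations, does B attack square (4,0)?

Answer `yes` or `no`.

Answer: no

Derivation:
Op 1: place BK@(1,3)
Op 2: remove (1,3)
Op 3: place WN@(2,2)
Op 4: place WN@(5,5)
Op 5: place WK@(1,1)
Op 6: place WR@(4,5)
Per-piece attacks for B:
B attacks (4,0): no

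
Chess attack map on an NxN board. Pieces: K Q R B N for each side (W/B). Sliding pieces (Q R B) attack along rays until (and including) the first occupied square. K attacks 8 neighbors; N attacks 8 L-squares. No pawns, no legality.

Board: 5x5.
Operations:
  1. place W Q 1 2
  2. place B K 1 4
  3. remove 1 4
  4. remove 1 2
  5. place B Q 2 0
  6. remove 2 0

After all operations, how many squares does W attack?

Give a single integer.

Answer: 0

Derivation:
Op 1: place WQ@(1,2)
Op 2: place BK@(1,4)
Op 3: remove (1,4)
Op 4: remove (1,2)
Op 5: place BQ@(2,0)
Op 6: remove (2,0)
Per-piece attacks for W:
Union (0 distinct): (none)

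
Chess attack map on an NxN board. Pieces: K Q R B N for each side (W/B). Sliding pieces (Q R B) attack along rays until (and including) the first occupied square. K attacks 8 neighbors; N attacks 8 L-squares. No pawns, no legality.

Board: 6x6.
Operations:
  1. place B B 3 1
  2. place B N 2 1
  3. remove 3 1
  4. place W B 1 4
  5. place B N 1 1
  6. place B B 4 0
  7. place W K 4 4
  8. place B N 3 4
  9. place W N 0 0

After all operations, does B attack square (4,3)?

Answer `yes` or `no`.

Answer: no

Derivation:
Op 1: place BB@(3,1)
Op 2: place BN@(2,1)
Op 3: remove (3,1)
Op 4: place WB@(1,4)
Op 5: place BN@(1,1)
Op 6: place BB@(4,0)
Op 7: place WK@(4,4)
Op 8: place BN@(3,4)
Op 9: place WN@(0,0)
Per-piece attacks for B:
  BN@(1,1): attacks (2,3) (3,2) (0,3) (3,0)
  BN@(2,1): attacks (3,3) (4,2) (1,3) (0,2) (4,0) (0,0)
  BN@(3,4): attacks (5,5) (1,5) (4,2) (5,3) (2,2) (1,3)
  BB@(4,0): attacks (5,1) (3,1) (2,2) (1,3) (0,4)
B attacks (4,3): no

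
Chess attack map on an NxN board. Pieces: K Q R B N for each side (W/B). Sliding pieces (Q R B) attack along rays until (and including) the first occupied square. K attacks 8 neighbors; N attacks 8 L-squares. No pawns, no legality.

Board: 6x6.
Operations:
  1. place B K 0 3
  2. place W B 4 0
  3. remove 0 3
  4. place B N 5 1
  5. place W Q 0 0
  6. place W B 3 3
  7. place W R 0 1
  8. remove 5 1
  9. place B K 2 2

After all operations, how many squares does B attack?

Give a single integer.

Op 1: place BK@(0,3)
Op 2: place WB@(4,0)
Op 3: remove (0,3)
Op 4: place BN@(5,1)
Op 5: place WQ@(0,0)
Op 6: place WB@(3,3)
Op 7: place WR@(0,1)
Op 8: remove (5,1)
Op 9: place BK@(2,2)
Per-piece attacks for B:
  BK@(2,2): attacks (2,3) (2,1) (3,2) (1,2) (3,3) (3,1) (1,3) (1,1)
Union (8 distinct): (1,1) (1,2) (1,3) (2,1) (2,3) (3,1) (3,2) (3,3)

Answer: 8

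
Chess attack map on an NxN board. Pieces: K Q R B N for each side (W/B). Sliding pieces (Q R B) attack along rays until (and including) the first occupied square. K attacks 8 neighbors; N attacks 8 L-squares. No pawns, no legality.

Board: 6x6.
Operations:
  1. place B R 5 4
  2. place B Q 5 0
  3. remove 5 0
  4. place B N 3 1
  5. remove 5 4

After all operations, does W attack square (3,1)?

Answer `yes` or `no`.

Answer: no

Derivation:
Op 1: place BR@(5,4)
Op 2: place BQ@(5,0)
Op 3: remove (5,0)
Op 4: place BN@(3,1)
Op 5: remove (5,4)
Per-piece attacks for W:
W attacks (3,1): no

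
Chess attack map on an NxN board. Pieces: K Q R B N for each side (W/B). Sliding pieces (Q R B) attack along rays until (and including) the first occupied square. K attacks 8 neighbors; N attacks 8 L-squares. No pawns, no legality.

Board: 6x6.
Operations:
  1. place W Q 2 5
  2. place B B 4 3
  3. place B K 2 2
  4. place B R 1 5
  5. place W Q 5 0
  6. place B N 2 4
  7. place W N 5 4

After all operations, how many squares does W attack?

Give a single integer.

Op 1: place WQ@(2,5)
Op 2: place BB@(4,3)
Op 3: place BK@(2,2)
Op 4: place BR@(1,5)
Op 5: place WQ@(5,0)
Op 6: place BN@(2,4)
Op 7: place WN@(5,4)
Per-piece attacks for W:
  WQ@(2,5): attacks (2,4) (3,5) (4,5) (5,5) (1,5) (3,4) (4,3) (1,4) (0,3) [ray(0,-1) blocked at (2,4); ray(-1,0) blocked at (1,5); ray(1,-1) blocked at (4,3)]
  WQ@(5,0): attacks (5,1) (5,2) (5,3) (5,4) (4,0) (3,0) (2,0) (1,0) (0,0) (4,1) (3,2) (2,3) (1,4) (0,5) [ray(0,1) blocked at (5,4)]
  WN@(5,4): attacks (3,5) (4,2) (3,3)
Union (24 distinct): (0,0) (0,3) (0,5) (1,0) (1,4) (1,5) (2,0) (2,3) (2,4) (3,0) (3,2) (3,3) (3,4) (3,5) (4,0) (4,1) (4,2) (4,3) (4,5) (5,1) (5,2) (5,3) (5,4) (5,5)

Answer: 24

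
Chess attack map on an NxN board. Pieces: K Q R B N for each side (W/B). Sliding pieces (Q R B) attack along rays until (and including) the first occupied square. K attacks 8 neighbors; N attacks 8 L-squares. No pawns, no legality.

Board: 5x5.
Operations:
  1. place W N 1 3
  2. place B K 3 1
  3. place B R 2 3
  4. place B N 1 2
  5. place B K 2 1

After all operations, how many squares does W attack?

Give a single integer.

Op 1: place WN@(1,3)
Op 2: place BK@(3,1)
Op 3: place BR@(2,3)
Op 4: place BN@(1,2)
Op 5: place BK@(2,1)
Per-piece attacks for W:
  WN@(1,3): attacks (3,4) (2,1) (3,2) (0,1)
Union (4 distinct): (0,1) (2,1) (3,2) (3,4)

Answer: 4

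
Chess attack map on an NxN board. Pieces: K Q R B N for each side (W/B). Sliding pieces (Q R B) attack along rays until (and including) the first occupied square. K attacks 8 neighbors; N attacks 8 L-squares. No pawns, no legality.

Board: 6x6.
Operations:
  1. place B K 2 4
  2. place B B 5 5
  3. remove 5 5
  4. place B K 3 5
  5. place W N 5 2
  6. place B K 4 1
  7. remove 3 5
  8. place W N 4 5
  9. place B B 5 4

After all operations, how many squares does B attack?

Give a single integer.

Op 1: place BK@(2,4)
Op 2: place BB@(5,5)
Op 3: remove (5,5)
Op 4: place BK@(3,5)
Op 5: place WN@(5,2)
Op 6: place BK@(4,1)
Op 7: remove (3,5)
Op 8: place WN@(4,5)
Op 9: place BB@(5,4)
Per-piece attacks for B:
  BK@(2,4): attacks (2,5) (2,3) (3,4) (1,4) (3,5) (3,3) (1,5) (1,3)
  BK@(4,1): attacks (4,2) (4,0) (5,1) (3,1) (5,2) (5,0) (3,2) (3,0)
  BB@(5,4): attacks (4,5) (4,3) (3,2) (2,1) (1,0) [ray(-1,1) blocked at (4,5)]
Union (20 distinct): (1,0) (1,3) (1,4) (1,5) (2,1) (2,3) (2,5) (3,0) (3,1) (3,2) (3,3) (3,4) (3,5) (4,0) (4,2) (4,3) (4,5) (5,0) (5,1) (5,2)

Answer: 20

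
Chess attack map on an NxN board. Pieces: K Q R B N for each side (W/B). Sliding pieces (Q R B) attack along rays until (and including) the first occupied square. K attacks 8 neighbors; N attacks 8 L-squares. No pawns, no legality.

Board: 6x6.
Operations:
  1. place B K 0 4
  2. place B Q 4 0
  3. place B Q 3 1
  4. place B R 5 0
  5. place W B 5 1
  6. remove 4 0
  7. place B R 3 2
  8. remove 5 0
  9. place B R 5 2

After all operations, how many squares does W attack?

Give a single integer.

Answer: 5

Derivation:
Op 1: place BK@(0,4)
Op 2: place BQ@(4,0)
Op 3: place BQ@(3,1)
Op 4: place BR@(5,0)
Op 5: place WB@(5,1)
Op 6: remove (4,0)
Op 7: place BR@(3,2)
Op 8: remove (5,0)
Op 9: place BR@(5,2)
Per-piece attacks for W:
  WB@(5,1): attacks (4,2) (3,3) (2,4) (1,5) (4,0)
Union (5 distinct): (1,5) (2,4) (3,3) (4,0) (4,2)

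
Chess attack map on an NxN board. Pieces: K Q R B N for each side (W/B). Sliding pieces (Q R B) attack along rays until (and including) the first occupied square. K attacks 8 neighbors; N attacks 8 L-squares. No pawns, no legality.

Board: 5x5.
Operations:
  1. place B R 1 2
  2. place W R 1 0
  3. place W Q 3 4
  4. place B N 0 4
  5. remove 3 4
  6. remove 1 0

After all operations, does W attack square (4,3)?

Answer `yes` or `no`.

Op 1: place BR@(1,2)
Op 2: place WR@(1,0)
Op 3: place WQ@(3,4)
Op 4: place BN@(0,4)
Op 5: remove (3,4)
Op 6: remove (1,0)
Per-piece attacks for W:
W attacks (4,3): no

Answer: no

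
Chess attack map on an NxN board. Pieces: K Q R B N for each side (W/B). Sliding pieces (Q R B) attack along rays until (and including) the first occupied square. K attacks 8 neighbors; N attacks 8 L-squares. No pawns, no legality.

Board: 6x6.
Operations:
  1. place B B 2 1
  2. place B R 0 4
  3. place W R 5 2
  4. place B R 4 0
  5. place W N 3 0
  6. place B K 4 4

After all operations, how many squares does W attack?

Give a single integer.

Answer: 11

Derivation:
Op 1: place BB@(2,1)
Op 2: place BR@(0,4)
Op 3: place WR@(5,2)
Op 4: place BR@(4,0)
Op 5: place WN@(3,0)
Op 6: place BK@(4,4)
Per-piece attacks for W:
  WN@(3,0): attacks (4,2) (5,1) (2,2) (1,1)
  WR@(5,2): attacks (5,3) (5,4) (5,5) (5,1) (5,0) (4,2) (3,2) (2,2) (1,2) (0,2)
Union (11 distinct): (0,2) (1,1) (1,2) (2,2) (3,2) (4,2) (5,0) (5,1) (5,3) (5,4) (5,5)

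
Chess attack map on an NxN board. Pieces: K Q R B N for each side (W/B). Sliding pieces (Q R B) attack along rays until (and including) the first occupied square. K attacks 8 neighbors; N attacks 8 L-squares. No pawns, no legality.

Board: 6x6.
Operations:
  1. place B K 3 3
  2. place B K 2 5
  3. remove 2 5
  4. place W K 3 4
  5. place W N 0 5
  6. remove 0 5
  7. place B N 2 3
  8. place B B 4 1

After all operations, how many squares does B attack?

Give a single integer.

Op 1: place BK@(3,3)
Op 2: place BK@(2,5)
Op 3: remove (2,5)
Op 4: place WK@(3,4)
Op 5: place WN@(0,5)
Op 6: remove (0,5)
Op 7: place BN@(2,3)
Op 8: place BB@(4,1)
Per-piece attacks for B:
  BN@(2,3): attacks (3,5) (4,4) (1,5) (0,4) (3,1) (4,2) (1,1) (0,2)
  BK@(3,3): attacks (3,4) (3,2) (4,3) (2,3) (4,4) (4,2) (2,4) (2,2)
  BB@(4,1): attacks (5,2) (5,0) (3,2) (2,3) (3,0) [ray(-1,1) blocked at (2,3)]
Union (17 distinct): (0,2) (0,4) (1,1) (1,5) (2,2) (2,3) (2,4) (3,0) (3,1) (3,2) (3,4) (3,5) (4,2) (4,3) (4,4) (5,0) (5,2)

Answer: 17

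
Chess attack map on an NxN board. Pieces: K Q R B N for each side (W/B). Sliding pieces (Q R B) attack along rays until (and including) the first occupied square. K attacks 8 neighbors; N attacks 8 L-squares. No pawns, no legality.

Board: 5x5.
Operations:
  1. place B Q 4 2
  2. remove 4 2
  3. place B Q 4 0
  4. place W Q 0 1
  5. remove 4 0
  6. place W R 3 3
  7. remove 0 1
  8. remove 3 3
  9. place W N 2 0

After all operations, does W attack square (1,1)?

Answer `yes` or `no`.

Answer: no

Derivation:
Op 1: place BQ@(4,2)
Op 2: remove (4,2)
Op 3: place BQ@(4,0)
Op 4: place WQ@(0,1)
Op 5: remove (4,0)
Op 6: place WR@(3,3)
Op 7: remove (0,1)
Op 8: remove (3,3)
Op 9: place WN@(2,0)
Per-piece attacks for W:
  WN@(2,0): attacks (3,2) (4,1) (1,2) (0,1)
W attacks (1,1): no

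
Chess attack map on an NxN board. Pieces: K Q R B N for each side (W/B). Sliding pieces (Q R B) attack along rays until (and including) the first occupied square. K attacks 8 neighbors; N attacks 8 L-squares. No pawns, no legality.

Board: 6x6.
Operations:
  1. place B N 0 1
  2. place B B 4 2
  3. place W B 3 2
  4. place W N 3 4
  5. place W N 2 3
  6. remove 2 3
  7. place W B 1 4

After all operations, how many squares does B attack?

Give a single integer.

Op 1: place BN@(0,1)
Op 2: place BB@(4,2)
Op 3: place WB@(3,2)
Op 4: place WN@(3,4)
Op 5: place WN@(2,3)
Op 6: remove (2,3)
Op 7: place WB@(1,4)
Per-piece attacks for B:
  BN@(0,1): attacks (1,3) (2,2) (2,0)
  BB@(4,2): attacks (5,3) (5,1) (3,3) (2,4) (1,5) (3,1) (2,0)
Union (9 distinct): (1,3) (1,5) (2,0) (2,2) (2,4) (3,1) (3,3) (5,1) (5,3)

Answer: 9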